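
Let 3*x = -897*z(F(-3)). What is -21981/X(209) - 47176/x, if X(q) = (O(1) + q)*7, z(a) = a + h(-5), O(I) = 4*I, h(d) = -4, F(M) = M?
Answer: -791467/21229 ≈ -37.282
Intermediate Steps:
z(a) = -4 + a (z(a) = a - 4 = -4 + a)
X(q) = 28 + 7*q (X(q) = (4*1 + q)*7 = (4 + q)*7 = 28 + 7*q)
x = 2093 (x = (-897*(-4 - 3))/3 = (-897*(-7))/3 = (1/3)*6279 = 2093)
-21981/X(209) - 47176/x = -21981/(28 + 7*209) - 47176/2093 = -21981/(28 + 1463) - 47176*1/2093 = -21981/1491 - 47176/2093 = -21981*1/1491 - 47176/2093 = -7327/497 - 47176/2093 = -791467/21229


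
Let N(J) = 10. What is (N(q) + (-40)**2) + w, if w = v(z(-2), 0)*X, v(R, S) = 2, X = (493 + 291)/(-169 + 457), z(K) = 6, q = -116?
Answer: 14539/9 ≈ 1615.4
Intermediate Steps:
X = 49/18 (X = 784/288 = 784*(1/288) = 49/18 ≈ 2.7222)
w = 49/9 (w = 2*(49/18) = 49/9 ≈ 5.4444)
(N(q) + (-40)**2) + w = (10 + (-40)**2) + 49/9 = (10 + 1600) + 49/9 = 1610 + 49/9 = 14539/9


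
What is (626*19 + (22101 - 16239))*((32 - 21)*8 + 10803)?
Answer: 193380596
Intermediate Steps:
(626*19 + (22101 - 16239))*((32 - 21)*8 + 10803) = (11894 + 5862)*(11*8 + 10803) = 17756*(88 + 10803) = 17756*10891 = 193380596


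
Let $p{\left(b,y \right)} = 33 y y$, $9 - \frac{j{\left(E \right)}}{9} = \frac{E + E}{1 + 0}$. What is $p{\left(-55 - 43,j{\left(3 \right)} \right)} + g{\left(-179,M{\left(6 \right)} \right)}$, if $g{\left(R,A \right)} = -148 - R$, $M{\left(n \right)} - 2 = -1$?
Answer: $24088$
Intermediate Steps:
$M{\left(n \right)} = 1$ ($M{\left(n \right)} = 2 - 1 = 1$)
$j{\left(E \right)} = 81 - 18 E$ ($j{\left(E \right)} = 81 - 9 \frac{E + E}{1 + 0} = 81 - 9 \frac{2 E}{1} = 81 - 9 \cdot 2 E 1 = 81 - 9 \cdot 2 E = 81 - 18 E$)
$p{\left(b,y \right)} = 33 y^{2}$
$p{\left(-55 - 43,j{\left(3 \right)} \right)} + g{\left(-179,M{\left(6 \right)} \right)} = 33 \left(81 - 54\right)^{2} - -31 = 33 \left(81 - 54\right)^{2} + \left(-148 + 179\right) = 33 \cdot 27^{2} + 31 = 33 \cdot 729 + 31 = 24057 + 31 = 24088$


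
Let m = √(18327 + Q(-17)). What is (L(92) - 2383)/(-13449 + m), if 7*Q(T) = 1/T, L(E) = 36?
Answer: 3756211557/21522015607 + 9388*√16220533/21522015607 ≈ 0.17629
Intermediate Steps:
Q(T) = 1/(7*T)
m = 4*√16220533/119 (m = √(18327 + (⅐)/(-17)) = √(18327 + (⅐)*(-1/17)) = √(18327 - 1/119) = √(2180912/119) = 4*√16220533/119 ≈ 135.38)
(L(92) - 2383)/(-13449 + m) = (36 - 2383)/(-13449 + 4*√16220533/119) = -2347/(-13449 + 4*√16220533/119)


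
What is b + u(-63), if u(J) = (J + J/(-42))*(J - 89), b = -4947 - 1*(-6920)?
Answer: 11321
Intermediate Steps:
b = 1973 (b = -4947 + 6920 = 1973)
u(J) = 41*J*(-89 + J)/42 (u(J) = (J + J*(-1/42))*(-89 + J) = (J - J/42)*(-89 + J) = (41*J/42)*(-89 + J) = 41*J*(-89 + J)/42)
b + u(-63) = 1973 + (41/42)*(-63)*(-89 - 63) = 1973 + (41/42)*(-63)*(-152) = 1973 + 9348 = 11321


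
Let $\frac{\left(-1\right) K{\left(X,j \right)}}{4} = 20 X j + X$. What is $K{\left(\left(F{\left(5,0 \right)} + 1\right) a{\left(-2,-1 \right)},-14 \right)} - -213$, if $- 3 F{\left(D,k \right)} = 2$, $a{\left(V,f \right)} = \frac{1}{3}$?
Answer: $337$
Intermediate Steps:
$a{\left(V,f \right)} = \frac{1}{3}$
$F{\left(D,k \right)} = - \frac{2}{3}$ ($F{\left(D,k \right)} = \left(- \frac{1}{3}\right) 2 = - \frac{2}{3}$)
$K{\left(X,j \right)} = - 4 X - 80 X j$ ($K{\left(X,j \right)} = - 4 \left(20 X j + X\right) = - 4 \left(X + 20 X j\right) = - 4 X - 80 X j$)
$K{\left(\left(F{\left(5,0 \right)} + 1\right) a{\left(-2,-1 \right)},-14 \right)} - -213 = - 4 \left(- \frac{2}{3} + 1\right) \frac{1}{3} \left(1 + 20 \left(-14\right)\right) - -213 = - 4 \cdot \frac{1}{3} \cdot \frac{1}{3} \left(1 - 280\right) + 213 = \left(-4\right) \frac{1}{9} \left(-279\right) + 213 = 124 + 213 = 337$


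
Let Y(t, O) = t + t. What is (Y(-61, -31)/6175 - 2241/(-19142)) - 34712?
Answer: -4103011114349/118201850 ≈ -34712.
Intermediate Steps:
Y(t, O) = 2*t
(Y(-61, -31)/6175 - 2241/(-19142)) - 34712 = ((2*(-61))/6175 - 2241/(-19142)) - 34712 = (-122*1/6175 - 2241*(-1/19142)) - 34712 = (-122/6175 + 2241/19142) - 34712 = 11502851/118201850 - 34712 = -4103011114349/118201850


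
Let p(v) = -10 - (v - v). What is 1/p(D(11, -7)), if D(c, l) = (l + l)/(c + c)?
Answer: -⅒ ≈ -0.10000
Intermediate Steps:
D(c, l) = l/c (D(c, l) = (2*l)/((2*c)) = (2*l)*(1/(2*c)) = l/c)
p(v) = -10 (p(v) = -10 - 1*0 = -10 + 0 = -10)
1/p(D(11, -7)) = 1/(-10) = -⅒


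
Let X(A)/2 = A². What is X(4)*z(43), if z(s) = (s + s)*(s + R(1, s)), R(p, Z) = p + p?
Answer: 123840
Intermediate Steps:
X(A) = 2*A²
R(p, Z) = 2*p
z(s) = 2*s*(2 + s) (z(s) = (s + s)*(s + 2*1) = (2*s)*(s + 2) = (2*s)*(2 + s) = 2*s*(2 + s))
X(4)*z(43) = (2*4²)*(2*43*(2 + 43)) = (2*16)*(2*43*45) = 32*3870 = 123840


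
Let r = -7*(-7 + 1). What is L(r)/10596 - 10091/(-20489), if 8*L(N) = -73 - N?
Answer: 853037653/1736811552 ≈ 0.49115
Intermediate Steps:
r = 42 (r = -7*(-6) = 42)
L(N) = -73/8 - N/8 (L(N) = (-73 - N)/8 = -73/8 - N/8)
L(r)/10596 - 10091/(-20489) = (-73/8 - ⅛*42)/10596 - 10091/(-20489) = (-73/8 - 21/4)*(1/10596) - 10091*(-1/20489) = -115/8*1/10596 + 10091/20489 = -115/84768 + 10091/20489 = 853037653/1736811552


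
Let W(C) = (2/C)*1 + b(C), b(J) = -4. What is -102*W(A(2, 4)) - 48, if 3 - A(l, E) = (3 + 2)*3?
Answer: 377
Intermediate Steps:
A(l, E) = -12 (A(l, E) = 3 - (3 + 2)*3 = 3 - 5*3 = 3 - 1*15 = 3 - 15 = -12)
W(C) = -4 + 2/C (W(C) = (2/C)*1 - 4 = 2/C - 4 = -4 + 2/C)
-102*W(A(2, 4)) - 48 = -102*(-4 + 2/(-12)) - 48 = -102*(-4 + 2*(-1/12)) - 48 = -102*(-4 - ⅙) - 48 = -102*(-25/6) - 48 = 425 - 48 = 377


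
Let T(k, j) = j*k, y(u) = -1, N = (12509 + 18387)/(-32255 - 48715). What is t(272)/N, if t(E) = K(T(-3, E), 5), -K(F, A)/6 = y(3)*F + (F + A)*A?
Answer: -393392745/7724 ≈ -50931.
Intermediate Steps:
N = -15448/40485 (N = 30896/(-80970) = 30896*(-1/80970) = -15448/40485 ≈ -0.38157)
K(F, A) = 6*F - 6*A*(A + F) (K(F, A) = -6*(-F + (F + A)*A) = -6*(-F + (A + F)*A) = -6*(-F + A*(A + F)) = 6*F - 6*A*(A + F))
t(E) = -150 + 72*E (t(E) = -6*5² + 6*(E*(-3)) - 6*5*E*(-3) = -6*25 + 6*(-3*E) - 6*5*(-3*E) = -150 - 18*E + 90*E = -150 + 72*E)
t(272)/N = (-150 + 72*272)/(-15448/40485) = (-150 + 19584)*(-40485/15448) = 19434*(-40485/15448) = -393392745/7724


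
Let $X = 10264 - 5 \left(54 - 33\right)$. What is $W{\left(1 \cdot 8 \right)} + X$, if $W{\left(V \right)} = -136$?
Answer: $10023$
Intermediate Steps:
$X = 10159$ ($X = 10264 - 105 = 10159$)
$W{\left(1 \cdot 8 \right)} + X = -136 + 10159 = 10023$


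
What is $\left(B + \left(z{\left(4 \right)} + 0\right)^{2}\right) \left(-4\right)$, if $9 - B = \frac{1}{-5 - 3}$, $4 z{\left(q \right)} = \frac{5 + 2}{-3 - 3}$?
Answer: $- \frac{5305}{144} \approx -36.84$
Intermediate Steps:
$z{\left(q \right)} = - \frac{7}{24}$ ($z{\left(q \right)} = \frac{\left(5 + 2\right) \frac{1}{-3 - 3}}{4} = \frac{7 \frac{1}{-6}}{4} = \frac{7 \left(- \frac{1}{6}\right)}{4} = \frac{1}{4} \left(- \frac{7}{6}\right) = - \frac{7}{24}$)
$B = \frac{73}{8}$ ($B = 9 - \frac{1}{-5 - 3} = 9 - \frac{1}{-8} = 9 - - \frac{1}{8} = 9 + \frac{1}{8} = \frac{73}{8} \approx 9.125$)
$\left(B + \left(z{\left(4 \right)} + 0\right)^{2}\right) \left(-4\right) = \left(\frac{73}{8} + \left(- \frac{7}{24} + 0\right)^{2}\right) \left(-4\right) = \left(\frac{73}{8} + \left(- \frac{7}{24}\right)^{2}\right) \left(-4\right) = \left(\frac{73}{8} + \frac{49}{576}\right) \left(-4\right) = \frac{5305}{576} \left(-4\right) = - \frac{5305}{144}$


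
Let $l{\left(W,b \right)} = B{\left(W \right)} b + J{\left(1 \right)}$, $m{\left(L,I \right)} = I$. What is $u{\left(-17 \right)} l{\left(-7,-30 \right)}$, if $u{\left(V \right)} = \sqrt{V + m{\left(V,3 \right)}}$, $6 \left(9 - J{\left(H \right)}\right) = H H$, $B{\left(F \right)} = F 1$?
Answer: $\frac{1313 i \sqrt{14}}{6} \approx 818.8 i$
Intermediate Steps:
$B{\left(F \right)} = F$
$J{\left(H \right)} = 9 - \frac{H^{2}}{6}$ ($J{\left(H \right)} = 9 - \frac{H H}{6} = 9 - \frac{H^{2}}{6}$)
$l{\left(W,b \right)} = \frac{53}{6} + W b$ ($l{\left(W,b \right)} = W b + \left(9 - \frac{1^{2}}{6}\right) = W b + \left(9 - \frac{1}{6}\right) = W b + \frac{53}{6} = \frac{53}{6} + W b$)
$u{\left(V \right)} = \sqrt{3 + V}$ ($u{\left(V \right)} = \sqrt{V + 3} = \sqrt{3 + V}$)
$u{\left(-17 \right)} l{\left(-7,-30 \right)} = \sqrt{3 - 17} \left(\frac{53}{6} - -210\right) = \sqrt{-14} \left(\frac{53}{6} + 210\right) = i \sqrt{14} \cdot \frac{1313}{6} = \frac{1313 i \sqrt{14}}{6}$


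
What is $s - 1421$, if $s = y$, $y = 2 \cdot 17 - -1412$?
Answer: $25$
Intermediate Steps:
$y = 1446$ ($y = 34 + 1412 = 1446$)
$s = 1446$
$s - 1421 = 1446 - 1421 = 25$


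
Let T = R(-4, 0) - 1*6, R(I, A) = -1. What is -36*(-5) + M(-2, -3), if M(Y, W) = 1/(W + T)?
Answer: 1799/10 ≈ 179.90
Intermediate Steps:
T = -7 (T = -1 - 1*6 = -1 - 6 = -7)
M(Y, W) = 1/(-7 + W) (M(Y, W) = 1/(W - 7) = 1/(-7 + W))
-36*(-5) + M(-2, -3) = -36*(-5) + 1/(-7 - 3) = -9*(-20) + 1/(-10) = 180 - ⅒ = 1799/10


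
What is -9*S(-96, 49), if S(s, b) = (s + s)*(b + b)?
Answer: 169344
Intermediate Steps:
S(s, b) = 4*b*s (S(s, b) = (2*s)*(2*b) = 4*b*s)
-9*S(-96, 49) = -36*49*(-96) = -9*(-18816) = 169344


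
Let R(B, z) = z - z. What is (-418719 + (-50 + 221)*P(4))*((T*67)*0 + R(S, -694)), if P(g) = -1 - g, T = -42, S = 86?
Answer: 0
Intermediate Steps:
R(B, z) = 0
(-418719 + (-50 + 221)*P(4))*((T*67)*0 + R(S, -694)) = (-418719 + (-50 + 221)*(-1 - 1*4))*(-42*67*0 + 0) = (-418719 + 171*(-1 - 4))*(-2814*0 + 0) = (-418719 + 171*(-5))*(0 + 0) = (-418719 - 855)*0 = -419574*0 = 0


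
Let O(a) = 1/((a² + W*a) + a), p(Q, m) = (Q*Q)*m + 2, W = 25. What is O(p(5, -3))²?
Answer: 1/11771761 ≈ 8.4949e-8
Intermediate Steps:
p(Q, m) = 2 + m*Q² (p(Q, m) = Q²*m + 2 = m*Q² + 2 = 2 + m*Q²)
O(a) = 1/(a² + 26*a) (O(a) = 1/((a² + 25*a) + a) = 1/(a² + 26*a))
O(p(5, -3))² = (1/((2 - 3*5²)*(26 + (2 - 3*5²))))² = (1/((2 - 3*25)*(26 + (2 - 3*25))))² = (1/((2 - 75)*(26 + (2 - 75))))² = (1/((-73)*(26 - 73)))² = (-1/73/(-47))² = (-1/73*(-1/47))² = (1/3431)² = 1/11771761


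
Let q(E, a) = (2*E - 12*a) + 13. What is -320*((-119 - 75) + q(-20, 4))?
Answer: 86080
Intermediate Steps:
q(E, a) = 13 - 12*a + 2*E (q(E, a) = (-12*a + 2*E) + 13 = 13 - 12*a + 2*E)
-320*((-119 - 75) + q(-20, 4)) = -320*((-119 - 75) + (13 - 12*4 + 2*(-20))) = -320*(-194 + (13 - 48 - 40)) = -320*(-194 - 75) = -320*(-269) = 86080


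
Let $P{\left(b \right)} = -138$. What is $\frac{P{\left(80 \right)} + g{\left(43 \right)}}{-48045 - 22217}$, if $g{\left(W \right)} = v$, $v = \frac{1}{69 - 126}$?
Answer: $\frac{7867}{4004934} \approx 0.0019643$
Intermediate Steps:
$v = - \frac{1}{57}$ ($v = \frac{1}{-57} = - \frac{1}{57} \approx -0.017544$)
$g{\left(W \right)} = - \frac{1}{57}$
$\frac{P{\left(80 \right)} + g{\left(43 \right)}}{-48045 - 22217} = \frac{-138 - \frac{1}{57}}{-48045 - 22217} = - \frac{7867}{57 \left(-70262\right)} = \left(- \frac{7867}{57}\right) \left(- \frac{1}{70262}\right) = \frac{7867}{4004934}$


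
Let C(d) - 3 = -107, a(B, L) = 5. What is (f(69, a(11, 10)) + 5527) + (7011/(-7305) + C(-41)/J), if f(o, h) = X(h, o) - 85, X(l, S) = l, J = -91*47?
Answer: 4362924012/801115 ≈ 5446.1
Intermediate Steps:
J = -4277
C(d) = -104 (C(d) = 3 - 107 = -104)
f(o, h) = -85 + h (f(o, h) = h - 85 = -85 + h)
(f(69, a(11, 10)) + 5527) + (7011/(-7305) + C(-41)/J) = ((-85 + 5) + 5527) + (7011/(-7305) - 104/(-4277)) = (-80 + 5527) + (7011*(-1/7305) - 104*(-1/4277)) = 5447 + (-2337/2435 + 8/329) = 5447 - 749393/801115 = 4362924012/801115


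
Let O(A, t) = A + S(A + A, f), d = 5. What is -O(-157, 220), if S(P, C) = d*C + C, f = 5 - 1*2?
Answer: 139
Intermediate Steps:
f = 3 (f = 5 - 2 = 3)
S(P, C) = 6*C (S(P, C) = 5*C + C = 6*C)
O(A, t) = 18 + A (O(A, t) = A + 6*3 = A + 18 = 18 + A)
-O(-157, 220) = -(18 - 157) = -1*(-139) = 139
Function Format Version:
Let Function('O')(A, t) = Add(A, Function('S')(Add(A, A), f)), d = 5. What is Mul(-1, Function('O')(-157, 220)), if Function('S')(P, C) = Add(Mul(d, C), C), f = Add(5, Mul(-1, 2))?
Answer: 139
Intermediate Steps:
f = 3 (f = Add(5, -2) = 3)
Function('S')(P, C) = Mul(6, C) (Function('S')(P, C) = Add(Mul(5, C), C) = Mul(6, C))
Function('O')(A, t) = Add(18, A) (Function('O')(A, t) = Add(A, Mul(6, 3)) = Add(A, 18) = Add(18, A))
Mul(-1, Function('O')(-157, 220)) = Mul(-1, Add(18, -157)) = Mul(-1, -139) = 139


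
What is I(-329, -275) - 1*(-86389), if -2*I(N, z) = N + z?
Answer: 86691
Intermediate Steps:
I(N, z) = -N/2 - z/2 (I(N, z) = -(N + z)/2 = -N/2 - z/2)
I(-329, -275) - 1*(-86389) = (-½*(-329) - ½*(-275)) - 1*(-86389) = (329/2 + 275/2) + 86389 = 302 + 86389 = 86691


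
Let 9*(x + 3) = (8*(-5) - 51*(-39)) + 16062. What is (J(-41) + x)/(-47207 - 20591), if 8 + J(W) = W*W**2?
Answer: 602377/610182 ≈ 0.98721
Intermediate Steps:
J(W) = -8 + W**3 (J(W) = -8 + W*W**2 = -8 + W**3)
x = 17984/9 (x = -3 + ((8*(-5) - 51*(-39)) + 16062)/9 = -3 + ((-40 + 1989) + 16062)/9 = -3 + (1949 + 16062)/9 = -3 + (1/9)*18011 = -3 + 18011/9 = 17984/9 ≈ 1998.2)
(J(-41) + x)/(-47207 - 20591) = ((-8 + (-41)**3) + 17984/9)/(-47207 - 20591) = ((-8 - 68921) + 17984/9)/(-67798) = (-68929 + 17984/9)*(-1/67798) = -602377/9*(-1/67798) = 602377/610182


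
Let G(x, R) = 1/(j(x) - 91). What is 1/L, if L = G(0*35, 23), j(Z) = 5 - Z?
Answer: -86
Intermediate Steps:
G(x, R) = 1/(-86 - x) (G(x, R) = 1/((5 - x) - 91) = 1/(-86 - x))
L = -1/86 (L = -1/(86 + 0*35) = -1/(86 + 0) = -1/86 ≈ -0.011628)
1/L = 1/(-1/86) = -86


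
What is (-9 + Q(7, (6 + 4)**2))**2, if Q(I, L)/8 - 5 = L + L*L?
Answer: 6533650561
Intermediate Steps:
Q(I, L) = 40 + 8*L + 8*L**2 (Q(I, L) = 40 + 8*(L + L*L) = 40 + 8*(L + L**2) = 40 + (8*L + 8*L**2) = 40 + 8*L + 8*L**2)
(-9 + Q(7, (6 + 4)**2))**2 = (-9 + (40 + 8*(6 + 4)**2 + 8*((6 + 4)**2)**2))**2 = (-9 + (40 + 8*10**2 + 8*(10**2)**2))**2 = (-9 + (40 + 8*100 + 8*100**2))**2 = (-9 + (40 + 800 + 8*10000))**2 = (-9 + (40 + 800 + 80000))**2 = (-9 + 80840)**2 = 80831**2 = 6533650561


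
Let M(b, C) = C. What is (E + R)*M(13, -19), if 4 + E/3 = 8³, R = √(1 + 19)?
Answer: -28956 - 38*√5 ≈ -29041.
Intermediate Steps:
R = 2*√5 (R = √20 = 2*√5 ≈ 4.4721)
E = 1524 (E = -12 + 3*8³ = -12 + 3*512 = -12 + 1536 = 1524)
(E + R)*M(13, -19) = (1524 + 2*√5)*(-19) = -28956 - 38*√5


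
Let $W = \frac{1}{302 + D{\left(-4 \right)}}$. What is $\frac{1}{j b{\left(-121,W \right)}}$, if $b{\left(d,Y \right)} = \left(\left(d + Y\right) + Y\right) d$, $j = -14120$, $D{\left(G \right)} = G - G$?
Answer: $- \frac{151}{31214660400} \approx -4.8375 \cdot 10^{-9}$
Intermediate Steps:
$D{\left(G \right)} = 0$
$W = \frac{1}{302}$ ($W = \frac{1}{302 + 0} = \frac{1}{302} \approx 0.0033113$)
$b{\left(d,Y \right)} = d \left(d + 2 Y\right)$ ($b{\left(d,Y \right)} = \left(\left(Y + d\right) + Y\right) d = \left(d + 2 Y\right) d = d \left(d + 2 Y\right)$)
$\frac{1}{j b{\left(-121,W \right)}} = \frac{1}{\left(-14120\right) \left(- 121 \left(-121 + 2 \cdot \frac{1}{302}\right)\right)} = - \frac{1}{14120 \left(- 121 \left(-121 + \frac{1}{151}\right)\right)} = - \frac{1}{14120 \left(\left(-121\right) \left(- \frac{18270}{151}\right)\right)} = - \frac{1}{14120 \cdot \frac{2210670}{151}} = \left(- \frac{1}{14120}\right) \frac{151}{2210670} = - \frac{151}{31214660400}$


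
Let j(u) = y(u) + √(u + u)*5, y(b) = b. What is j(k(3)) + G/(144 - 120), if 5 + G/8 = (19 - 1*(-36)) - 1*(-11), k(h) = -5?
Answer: 46/3 + 5*I*√10 ≈ 15.333 + 15.811*I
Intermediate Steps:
j(u) = u + 5*√2*√u (j(u) = u + √(u + u)*5 = u + √(2*u)*5 = u + (√2*√u)*5 = u + 5*√2*√u)
G = 488 (G = -40 + 8*((19 - 1*(-36)) - 1*(-11)) = -40 + 8*((19 + 36) + 11) = -40 + 8*(55 + 11) = -40 + 8*66 = -40 + 528 = 488)
j(k(3)) + G/(144 - 120) = (-5 + 5*√2*√(-5)) + 488/(144 - 120) = (-5 + 5*√2*(I*√5)) + 488/24 = (-5 + 5*I*√10) + 488*(1/24) = (-5 + 5*I*√10) + 61/3 = 46/3 + 5*I*√10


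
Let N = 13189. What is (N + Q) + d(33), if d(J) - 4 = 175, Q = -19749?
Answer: -6381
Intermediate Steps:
d(J) = 179 (d(J) = 4 + 175 = 179)
(N + Q) + d(33) = (13189 - 19749) + 179 = -6560 + 179 = -6381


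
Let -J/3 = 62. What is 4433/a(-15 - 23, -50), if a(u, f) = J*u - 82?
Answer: 4433/6986 ≈ 0.63455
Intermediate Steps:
J = -186 (J = -3*62 = -186)
a(u, f) = -82 - 186*u (a(u, f) = -186*u - 82 = -82 - 186*u)
4433/a(-15 - 23, -50) = 4433/(-82 - 186*(-15 - 23)) = 4433/(-82 - 186*(-38)) = 4433/(-82 + 7068) = 4433/6986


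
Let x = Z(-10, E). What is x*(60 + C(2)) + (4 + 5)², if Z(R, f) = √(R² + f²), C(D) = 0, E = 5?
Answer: 81 + 300*√5 ≈ 751.82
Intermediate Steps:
x = 5*√5 (x = √((-10)² + 5²) = √(100 + 25) = √125 = 5*√5 ≈ 11.180)
x*(60 + C(2)) + (4 + 5)² = (5*√5)*(60 + 0) + (4 + 5)² = (5*√5)*60 + 9² = 300*√5 + 81 = 81 + 300*√5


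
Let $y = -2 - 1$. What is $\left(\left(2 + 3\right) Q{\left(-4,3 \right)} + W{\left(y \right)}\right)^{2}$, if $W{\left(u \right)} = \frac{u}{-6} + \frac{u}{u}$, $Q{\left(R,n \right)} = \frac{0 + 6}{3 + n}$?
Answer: $\frac{169}{4} \approx 42.25$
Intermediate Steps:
$y = -3$ ($y = -2 - 1 = -3$)
$Q{\left(R,n \right)} = \frac{6}{3 + n}$
$W{\left(u \right)} = 1 - \frac{u}{6}$ ($W{\left(u \right)} = u \left(- \frac{1}{6}\right) + 1 = - \frac{u}{6} + 1 = 1 - \frac{u}{6}$)
$\left(\left(2 + 3\right) Q{\left(-4,3 \right)} + W{\left(y \right)}\right)^{2} = \left(\left(2 + 3\right) \frac{6}{3 + 3} + \left(1 - - \frac{1}{2}\right)\right)^{2} = \left(5 \cdot \frac{6}{6} + \left(1 + \frac{1}{2}\right)\right)^{2} = \left(5 \cdot 6 \cdot \frac{1}{6} + \frac{3}{2}\right)^{2} = \left(5 \cdot 1 + \frac{3}{2}\right)^{2} = \left(5 + \frac{3}{2}\right)^{2} = \left(\frac{13}{2}\right)^{2} = \frac{169}{4}$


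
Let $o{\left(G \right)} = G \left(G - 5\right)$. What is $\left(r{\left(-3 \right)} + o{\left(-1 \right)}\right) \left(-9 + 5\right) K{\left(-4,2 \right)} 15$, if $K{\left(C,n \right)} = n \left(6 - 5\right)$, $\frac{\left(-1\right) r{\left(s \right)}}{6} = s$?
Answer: $-2880$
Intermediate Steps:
$r{\left(s \right)} = - 6 s$
$o{\left(G \right)} = G \left(-5 + G\right)$
$K{\left(C,n \right)} = n$ ($K{\left(C,n \right)} = n 1 = n$)
$\left(r{\left(-3 \right)} + o{\left(-1 \right)}\right) \left(-9 + 5\right) K{\left(-4,2 \right)} 15 = \left(\left(-6\right) \left(-3\right) - \left(-5 - 1\right)\right) \left(-9 + 5\right) 2 \cdot 15 = \left(18 - -6\right) \left(-4\right) 2 \cdot 15 = \left(18 + 6\right) \left(-4\right) 2 \cdot 15 = 24 \left(-4\right) 2 \cdot 15 = \left(-96\right) 2 \cdot 15 = \left(-192\right) 15 = -2880$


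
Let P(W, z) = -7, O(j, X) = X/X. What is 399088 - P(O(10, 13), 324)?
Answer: 399095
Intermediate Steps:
O(j, X) = 1
399088 - P(O(10, 13), 324) = 399088 - 1*(-7) = 399088 + 7 = 399095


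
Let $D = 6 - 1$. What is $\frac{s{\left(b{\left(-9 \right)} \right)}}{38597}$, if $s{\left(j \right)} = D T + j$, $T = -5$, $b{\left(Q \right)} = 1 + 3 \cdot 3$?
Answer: $- \frac{15}{38597} \approx -0.00038863$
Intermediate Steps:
$b{\left(Q \right)} = 10$ ($b{\left(Q \right)} = 1 + 9 = 10$)
$D = 5$ ($D = 6 - 1 = 5$)
$s{\left(j \right)} = -25 + j$ ($s{\left(j \right)} = 5 \left(-5\right) + j = -25 + j$)
$\frac{s{\left(b{\left(-9 \right)} \right)}}{38597} = \frac{-25 + 10}{38597} = \left(-15\right) \frac{1}{38597} = - \frac{15}{38597}$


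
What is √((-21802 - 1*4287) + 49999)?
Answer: √23910 ≈ 154.63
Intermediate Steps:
√((-21802 - 1*4287) + 49999) = √((-21802 - 4287) + 49999) = √(-26089 + 49999) = √23910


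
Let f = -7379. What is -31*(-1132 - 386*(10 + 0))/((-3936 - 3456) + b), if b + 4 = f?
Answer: -51584/4925 ≈ -10.474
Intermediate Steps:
b = -7383 (b = -4 - 7379 = -7383)
-31*(-1132 - 386*(10 + 0))/((-3936 - 3456) + b) = -31*(-1132 - 386*(10 + 0))/((-3936 - 3456) - 7383) = -31*(-1132 - 386*10)/(-7392 - 7383) = -31*(-1132 - 3860)/(-14775) = -(-154752)*(-1)/14775 = -31*1664/4925 = -51584/4925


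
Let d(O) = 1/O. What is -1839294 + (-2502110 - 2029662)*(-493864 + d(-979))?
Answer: 2191077590883778/979 ≈ 2.2381e+12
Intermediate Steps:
-1839294 + (-2502110 - 2029662)*(-493864 + d(-979)) = -1839294 + (-2502110 - 2029662)*(-493864 + 1/(-979)) = -1839294 - 4531772*(-493864 - 1/979) = -1839294 - 4531772*(-483492857/979) = -1839294 + 2191079391552604/979 = 2191077590883778/979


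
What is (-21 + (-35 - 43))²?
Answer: 9801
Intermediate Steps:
(-21 + (-35 - 43))² = (-21 - 78)² = (-99)² = 9801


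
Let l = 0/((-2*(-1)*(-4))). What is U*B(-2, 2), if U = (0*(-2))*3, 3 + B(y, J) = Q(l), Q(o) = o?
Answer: 0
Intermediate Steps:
l = 0 (l = 0/((2*(-4))) = 0/(-8) = 0*(-1/8) = 0)
B(y, J) = -3 (B(y, J) = -3 + 0 = -3)
U = 0 (U = 0*3 = 0)
U*B(-2, 2) = 0*(-3) = 0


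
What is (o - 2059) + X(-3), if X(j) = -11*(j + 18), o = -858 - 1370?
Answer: -4452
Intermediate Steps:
o = -2228
X(j) = -198 - 11*j (X(j) = -11*(18 + j) = -198 - 11*j)
(o - 2059) + X(-3) = (-2228 - 2059) + (-198 - 11*(-3)) = -4287 + (-198 + 33) = -4287 - 165 = -4452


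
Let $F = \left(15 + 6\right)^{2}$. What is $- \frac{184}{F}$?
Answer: $- \frac{184}{441} \approx -0.41723$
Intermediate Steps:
$F = 441$ ($F = 21^{2} = 441$)
$- \frac{184}{F} = - \frac{184}{441}$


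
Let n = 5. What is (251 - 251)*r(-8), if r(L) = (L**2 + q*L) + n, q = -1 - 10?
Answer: 0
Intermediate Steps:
q = -11
r(L) = 5 + L**2 - 11*L (r(L) = (L**2 - 11*L) + 5 = 5 + L**2 - 11*L)
(251 - 251)*r(-8) = (251 - 251)*(5 + (-8)**2 - 11*(-8)) = 0*(5 + 64 + 88) = 0*157 = 0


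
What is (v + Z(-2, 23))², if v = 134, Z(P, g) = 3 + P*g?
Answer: 8281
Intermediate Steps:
(v + Z(-2, 23))² = (134 + (3 - 2*23))² = (134 + (3 - 46))² = (134 - 43)² = 91² = 8281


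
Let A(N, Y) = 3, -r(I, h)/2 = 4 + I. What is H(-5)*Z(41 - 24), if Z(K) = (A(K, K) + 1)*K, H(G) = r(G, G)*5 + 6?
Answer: 1088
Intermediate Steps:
r(I, h) = -8 - 2*I (r(I, h) = -2*(4 + I) = -8 - 2*I)
H(G) = -34 - 10*G (H(G) = (-8 - 2*G)*5 + 6 = (-40 - 10*G) + 6 = -34 - 10*G)
Z(K) = 4*K (Z(K) = (3 + 1)*K = 4*K)
H(-5)*Z(41 - 24) = (-34 - 10*(-5))*(4*(41 - 24)) = (-34 + 50)*(4*17) = 16*68 = 1088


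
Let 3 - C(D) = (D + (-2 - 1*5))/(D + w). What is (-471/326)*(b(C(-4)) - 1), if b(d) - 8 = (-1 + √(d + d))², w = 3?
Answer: 1884/163 + 1884*I/163 ≈ 11.558 + 11.558*I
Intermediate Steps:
C(D) = 3 - (-7 + D)/(3 + D) (C(D) = 3 - (D + (-2 - 1*5))/(D + 3) = 3 - (D + (-2 - 5))/(3 + D) = 3 - (D - 7)/(3 + D) = 3 - (-7 + D)/(3 + D))
b(d) = 8 + (-1 + √2*√d)² (b(d) = 8 + (-1 + √(d + d))² = 8 + (-1 + √(2*d))² = 8 + (-1 + √2*√d)²)
(-471/326)*(b(C(-4)) - 1) = (-471/326)*((8 + (-1 + √2*√(2*(8 - 4)/(3 - 4)))²) - 1) = (-471*1/326)*((8 + (-1 + √2*√(2*4/(-1)))²) - 1) = -471*((8 + (-1 + √2*√(2*(-1)*4))²) - 1)/326 = -471*((8 + (-1 + √2*√(-8))²) - 1)/326 = -471*((8 + (-1 + √2*(2*I*√2))²) - 1)/326 = -471*((8 + (-1 + 4*I)²) - 1)/326 = -471*(7 + (-1 + 4*I)²)/326 = -3297/326 - 471*(-1 + 4*I)²/326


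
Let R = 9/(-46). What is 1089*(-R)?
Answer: 9801/46 ≈ 213.07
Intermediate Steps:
R = -9/46 (R = 9*(-1/46) = -9/46 ≈ -0.19565)
1089*(-R) = 1089*(-1*(-9/46)) = 1089*(9/46) = 9801/46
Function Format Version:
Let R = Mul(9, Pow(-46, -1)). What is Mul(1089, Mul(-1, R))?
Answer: Rational(9801, 46) ≈ 213.07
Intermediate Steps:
R = Rational(-9, 46) (R = Mul(9, Rational(-1, 46)) = Rational(-9, 46) ≈ -0.19565)
Mul(1089, Mul(-1, R)) = Mul(1089, Mul(-1, Rational(-9, 46))) = Mul(1089, Rational(9, 46)) = Rational(9801, 46)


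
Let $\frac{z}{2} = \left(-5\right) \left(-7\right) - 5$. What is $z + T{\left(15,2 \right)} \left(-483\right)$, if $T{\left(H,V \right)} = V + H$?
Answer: $-8151$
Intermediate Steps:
$T{\left(H,V \right)} = H + V$
$z = 60$ ($z = 2 \left(\left(-5\right) \left(-7\right) - 5\right) = 2 \left(35 - 5\right) = 2 \cdot 30 = 60$)
$z + T{\left(15,2 \right)} \left(-483\right) = 60 + \left(15 + 2\right) \left(-483\right) = 60 + 17 \left(-483\right) = 60 - 8211 = -8151$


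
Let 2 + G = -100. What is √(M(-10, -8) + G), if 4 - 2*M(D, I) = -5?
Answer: I*√390/2 ≈ 9.8742*I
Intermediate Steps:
G = -102 (G = -2 - 100 = -102)
M(D, I) = 9/2 (M(D, I) = 2 - ½*(-5) = 2 + 5/2 = 9/2)
√(M(-10, -8) + G) = √(9/2 - 102) = √(-195/2) = I*√390/2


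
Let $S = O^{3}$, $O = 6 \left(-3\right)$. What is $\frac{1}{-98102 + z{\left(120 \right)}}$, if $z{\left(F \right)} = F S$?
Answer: $- \frac{1}{797942} \approx -1.2532 \cdot 10^{-6}$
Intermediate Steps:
$O = -18$
$S = -5832$ ($S = \left(-18\right)^{3} = -5832$)
$z{\left(F \right)} = - 5832 F$ ($z{\left(F \right)} = F \left(-5832\right) = - 5832 F$)
$\frac{1}{-98102 + z{\left(120 \right)}} = \frac{1}{-98102 - 699840} = \frac{1}{-797942} = - \frac{1}{797942}$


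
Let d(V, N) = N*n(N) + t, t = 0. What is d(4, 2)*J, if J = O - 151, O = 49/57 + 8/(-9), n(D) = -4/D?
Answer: 103304/171 ≈ 604.12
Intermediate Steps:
O = -5/171 (O = 49*(1/57) + 8*(-1/9) = 49/57 - 8/9 = -5/171 ≈ -0.029240)
d(V, N) = -4 (d(V, N) = N*(-4/N) + 0 = -4 + 0 = -4)
J = -25826/171 (J = -5/171 - 151 = -25826/171 ≈ -151.03)
d(4, 2)*J = -4*(-25826/171) = 103304/171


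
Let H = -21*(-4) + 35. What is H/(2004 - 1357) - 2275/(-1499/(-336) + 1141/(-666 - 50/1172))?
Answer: -192987028666103/233180652361 ≈ -827.63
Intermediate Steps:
H = 119 (H = 84 + 35 = 119)
H/(2004 - 1357) - 2275/(-1499/(-336) + 1141/(-666 - 50/1172)) = 119/(2004 - 1357) - 2275/(-1499/(-336) + 1141/(-666 - 50/1172)) = 119/647 - 2275/(-1499*(-1/336) + 1141/(-666 - 50/1172)) = 119*(1/647) - 2275/(1499/336 + 1141/(-666 - 1*25/586)) = 119/647 - 2275/(1499/336 + 1141/(-666 - 25/586)) = 119/647 - 2275/(1499/336 + 1141/(-390301/586)) = 119/647 - 2275/(1499/336 + 1141*(-586/390301)) = 119/647 - 2275/(1499/336 - 668626/390301) = 119/647 - 2275/360402863/131141136 = 119/647 - 2275*131141136/360402863 = 119/647 - 298346084400/360402863 = -192987028666103/233180652361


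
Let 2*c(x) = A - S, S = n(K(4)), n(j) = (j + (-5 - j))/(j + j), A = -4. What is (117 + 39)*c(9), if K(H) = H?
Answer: -1053/4 ≈ -263.25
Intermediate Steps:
n(j) = -5/(2*j) (n(j) = -5*1/(2*j) = -5/(2*j))
S = -5/8 (S = -5/2/4 = -5/2*1/4 = -5/8 ≈ -0.62500)
c(x) = -27/16 (c(x) = (-4 - 1*(-5/8))/2 = (-4 + 5/8)/2 = (1/2)*(-27/8) = -27/16)
(117 + 39)*c(9) = (117 + 39)*(-27/16) = 156*(-27/16) = -1053/4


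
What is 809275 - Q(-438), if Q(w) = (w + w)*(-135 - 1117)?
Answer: -287477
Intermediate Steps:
Q(w) = -2504*w (Q(w) = (2*w)*(-1252) = -2504*w)
809275 - Q(-438) = 809275 - (-2504)*(-438) = 809275 - 1*1096752 = 809275 - 1096752 = -287477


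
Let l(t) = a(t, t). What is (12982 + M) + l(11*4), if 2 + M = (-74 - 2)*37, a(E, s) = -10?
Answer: 10158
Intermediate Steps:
l(t) = -10
M = -2814 (M = -2 + (-74 - 2)*37 = -2 - 76*37 = -2 - 2812 = -2814)
(12982 + M) + l(11*4) = (12982 - 2814) - 10 = 10168 - 10 = 10158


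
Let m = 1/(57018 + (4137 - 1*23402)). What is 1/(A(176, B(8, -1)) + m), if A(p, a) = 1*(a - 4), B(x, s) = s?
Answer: -37753/188764 ≈ -0.20000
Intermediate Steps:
A(p, a) = -4 + a (A(p, a) = 1*(-4 + a) = -4 + a)
m = 1/37753 (m = 1/(57018 + (4137 - 23402)) = 1/(57018 - 19265) = 1/37753 ≈ 2.6488e-5)
1/(A(176, B(8, -1)) + m) = 1/((-4 - 1) + 1/37753) = 1/(-5 + 1/37753) = 1/(-188764/37753) = -37753/188764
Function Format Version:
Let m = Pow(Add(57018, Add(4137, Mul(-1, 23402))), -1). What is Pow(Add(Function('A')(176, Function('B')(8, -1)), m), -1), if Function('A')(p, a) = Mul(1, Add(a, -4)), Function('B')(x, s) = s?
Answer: Rational(-37753, 188764) ≈ -0.20000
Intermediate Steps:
Function('A')(p, a) = Add(-4, a) (Function('A')(p, a) = Mul(1, Add(-4, a)) = Add(-4, a))
m = Rational(1, 37753) (m = Pow(Add(57018, Add(4137, -23402)), -1) = Pow(Add(57018, -19265), -1) = Pow(37753, -1) = Rational(1, 37753) ≈ 2.6488e-5)
Pow(Add(Function('A')(176, Function('B')(8, -1)), m), -1) = Pow(Add(Add(-4, -1), Rational(1, 37753)), -1) = Pow(Add(-5, Rational(1, 37753)), -1) = Pow(Rational(-188764, 37753), -1) = Rational(-37753, 188764)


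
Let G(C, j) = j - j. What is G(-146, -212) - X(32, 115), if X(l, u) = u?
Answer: -115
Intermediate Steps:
G(C, j) = 0
G(-146, -212) - X(32, 115) = 0 - 1*115 = 0 - 115 = -115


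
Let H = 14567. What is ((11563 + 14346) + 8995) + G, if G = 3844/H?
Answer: 508450412/14567 ≈ 34904.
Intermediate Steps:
G = 3844/14567 ≈ 0.26388
((11563 + 14346) + 8995) + G = ((11563 + 14346) + 8995) + 3844/14567 = (25909 + 8995) + 3844/14567 = 34904 + 3844/14567 = 508450412/14567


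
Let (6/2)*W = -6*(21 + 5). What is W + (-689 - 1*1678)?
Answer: -2419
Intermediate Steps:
W = -52 (W = (-6*(21 + 5))/3 = (-6*26)/3 = (1/3)*(-156) = -52)
W + (-689 - 1*1678) = -52 + (-689 - 1*1678) = -52 + (-689 - 1678) = -52 - 2367 = -2419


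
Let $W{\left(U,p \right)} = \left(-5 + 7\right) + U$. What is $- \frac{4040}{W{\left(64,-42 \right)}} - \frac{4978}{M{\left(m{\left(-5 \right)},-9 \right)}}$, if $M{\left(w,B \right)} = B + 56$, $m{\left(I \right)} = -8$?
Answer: $- \frac{259214}{1551} \approx -167.13$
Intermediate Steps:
$W{\left(U,p \right)} = 2 + U$
$M{\left(w,B \right)} = 56 + B$
$- \frac{4040}{W{\left(64,-42 \right)}} - \frac{4978}{M{\left(m{\left(-5 \right)},-9 \right)}} = - \frac{4040}{2 + 64} - \frac{4978}{56 - 9} = - \frac{4040}{66} - \frac{4978}{47} = \left(-4040\right) \frac{1}{66} - \frac{4978}{47} = - \frac{2020}{33} - \frac{4978}{47} = - \frac{259214}{1551}$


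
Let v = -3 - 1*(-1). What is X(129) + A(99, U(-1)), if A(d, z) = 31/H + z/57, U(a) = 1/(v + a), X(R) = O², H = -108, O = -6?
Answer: 73271/2052 ≈ 35.707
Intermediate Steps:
v = -2 (v = -3 + 1 = -2)
X(R) = 36 (X(R) = (-6)² = 36)
U(a) = 1/(-2 + a)
A(d, z) = -31/108 + z/57 (A(d, z) = 31/(-108) + z/57 = 31*(-1/108) + z*(1/57) = -31/108 + z/57)
X(129) + A(99, U(-1)) = 36 + (-31/108 + 1/(57*(-2 - 1))) = 36 + (-31/108 + (1/57)/(-3)) = 36 + (-31/108 + (1/57)*(-⅓)) = 36 + (-31/108 - 1/171) = 36 - 601/2052 = 73271/2052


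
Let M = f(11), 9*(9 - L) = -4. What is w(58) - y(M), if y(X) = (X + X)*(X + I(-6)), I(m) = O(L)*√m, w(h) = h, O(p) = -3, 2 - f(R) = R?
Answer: -104 - 54*I*√6 ≈ -104.0 - 132.27*I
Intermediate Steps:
L = 85/9 (L = 9 - ⅑*(-4) = 9 + 4/9 = 85/9 ≈ 9.4444)
f(R) = 2 - R
I(m) = -3*√m
M = -9 (M = 2 - 1*11 = 2 - 11 = -9)
y(X) = 2*X*(X - 3*I*√6) (y(X) = (X + X)*(X - 3*I*√6) = (2*X)*(X - 3*I*√6) = 2*X*(X - 3*I*√6))
w(58) - y(M) = 58 - 2*(-9)*(-9 - 3*I*√6) = 58 - (162 + 54*I*√6) = 58 + (-162 - 54*I*√6) = -104 - 54*I*√6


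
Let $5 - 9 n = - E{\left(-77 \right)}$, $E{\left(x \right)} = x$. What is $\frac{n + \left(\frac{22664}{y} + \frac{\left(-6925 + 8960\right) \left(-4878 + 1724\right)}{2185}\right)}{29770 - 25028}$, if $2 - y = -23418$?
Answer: $- \frac{198261256}{319290715} \approx -0.62094$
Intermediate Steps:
$y = 23420$ ($y = 2 - -23418 = 2 + 23418 = 23420$)
$n = -8$ ($n = \frac{5}{9} - \frac{\left(-1\right) \left(-77\right)}{9} = \frac{5}{9} - \frac{77}{9} = -8$)
$\frac{n + \left(\frac{22664}{y} + \frac{\left(-6925 + 8960\right) \left(-4878 + 1724\right)}{2185}\right)}{29770 - 25028} = \frac{-8 + \left(\frac{22664}{23420} + \frac{\left(-6925 + 8960\right) \left(-4878 + 1724\right)}{2185}\right)}{29770 - 25028} = \frac{-8 + \left(22664 \cdot \frac{1}{23420} + 2035 \left(-3154\right) \frac{1}{2185}\right)}{4742} = \left(-8 + \left(\frac{5666}{5855} - \frac{67562}{23}\right)\right) \frac{1}{4742} = \left(-8 - \frac{395445192}{134665}\right) \frac{1}{4742} = \left(- \frac{396522512}{134665}\right) \frac{1}{4742} = - \frac{198261256}{319290715}$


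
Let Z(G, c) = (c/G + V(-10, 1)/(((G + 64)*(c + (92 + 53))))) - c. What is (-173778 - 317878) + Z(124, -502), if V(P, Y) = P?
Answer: -255475367633/520149 ≈ -4.9116e+5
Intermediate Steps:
Z(G, c) = -c + c/G - 10/((64 + G)*(145 + c)) (Z(G, c) = (c/G - 10*1/((G + 64)*(c + (92 + 53)))) - c = (c/G - 10*1/((64 + G)*(c + 145))) - c = (c/G - 10*1/((64 + G)*(145 + c))) - c = (c/G - 10/((64 + G)*(145 + c))) - c = -c + c/G - 10/((64 + G)*(145 + c)))
(-173778 - 317878) + Z(124, -502) = (-173778 - 317878) + (-10*124 + 64*(-502)**2 + 9280*(-502) - 1*124**2*(-502)**2 - 9135*124*(-502) - 145*(-502)*124**2 - 63*124*(-502)**2)/(124*(9280 + 64*(-502) + 145*124 + 124*(-502))) = -491656 + (-1240 + 64*252004 - 4658560 - 1*15376*252004 + 568635480 - 145*(-502)*15376 - 63*124*252004)/(124*(9280 - 32128 + 17980 - 62248)) = -491656 + (1/124)*(-1240 + 16128256 - 4658560 - 3874813504 + 568635480 + 1119219040 - 1968655248)/(-67116) = -491656 + (1/124)*(-1/67116)*(-4144145776) = -491656 + 259009111/520149 = -255475367633/520149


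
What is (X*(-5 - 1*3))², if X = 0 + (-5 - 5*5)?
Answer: 57600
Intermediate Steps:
X = -30 (X = 0 + (-5 - 25) = 0 - 30 = -30)
(X*(-5 - 1*3))² = (-30*(-5 - 1*3))² = (-30*(-5 - 3))² = (-30*(-8))² = 240² = 57600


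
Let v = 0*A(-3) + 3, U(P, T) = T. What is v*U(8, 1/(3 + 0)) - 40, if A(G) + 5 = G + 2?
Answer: -39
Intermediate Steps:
A(G) = -3 + G (A(G) = -5 + (G + 2) = -5 + (2 + G) = -3 + G)
v = 3 (v = 0*(-3 - 3) + 3 = 0*(-6) + 3 = 0 + 3 = 3)
v*U(8, 1/(3 + 0)) - 40 = 3/(3 + 0) - 40 = 3/3 - 40 = 3*(⅓) - 40 = 1 - 40 = -39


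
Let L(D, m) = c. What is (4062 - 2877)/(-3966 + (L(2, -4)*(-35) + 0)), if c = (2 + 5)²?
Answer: -1185/5681 ≈ -0.20859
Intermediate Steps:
c = 49 (c = 7² = 49)
L(D, m) = 49
(4062 - 2877)/(-3966 + (L(2, -4)*(-35) + 0)) = (4062 - 2877)/(-3966 + (49*(-35) + 0)) = 1185/(-3966 + (-1715 + 0)) = 1185/(-3966 - 1715) = 1185/(-5681) = 1185*(-1/5681) = -1185/5681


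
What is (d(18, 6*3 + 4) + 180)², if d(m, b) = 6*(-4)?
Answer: 24336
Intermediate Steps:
d(m, b) = -24
(d(18, 6*3 + 4) + 180)² = (-24 + 180)² = 156² = 24336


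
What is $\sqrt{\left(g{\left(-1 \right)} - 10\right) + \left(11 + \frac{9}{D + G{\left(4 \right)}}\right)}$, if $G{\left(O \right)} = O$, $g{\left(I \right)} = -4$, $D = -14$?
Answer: $\frac{i \sqrt{390}}{10} \approx 1.9748 i$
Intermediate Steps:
$\sqrt{\left(g{\left(-1 \right)} - 10\right) + \left(11 + \frac{9}{D + G{\left(4 \right)}}\right)} = \sqrt{\left(-4 - 10\right) + \left(11 + \frac{9}{-14 + 4}\right)} = \sqrt{-14 + \left(11 + \frac{9}{-10}\right)} = \sqrt{-14 + \left(11 + 9 \left(- \frac{1}{10}\right)\right)} = \sqrt{-14 + \left(11 - \frac{9}{10}\right)} = \sqrt{-14 + \frac{101}{10}} = \sqrt{- \frac{39}{10}} = \frac{i \sqrt{390}}{10}$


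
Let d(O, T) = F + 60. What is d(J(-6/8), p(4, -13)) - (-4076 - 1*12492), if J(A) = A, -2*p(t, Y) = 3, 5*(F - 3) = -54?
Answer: 83101/5 ≈ 16620.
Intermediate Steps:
F = -39/5 (F = 3 + (1/5)*(-54) = 3 - 54/5 = -39/5 ≈ -7.8000)
p(t, Y) = -3/2 (p(t, Y) = -1/2*3 = -3/2)
d(O, T) = 261/5 (d(O, T) = -39/5 + 60 = 261/5)
d(J(-6/8), p(4, -13)) - (-4076 - 1*12492) = 261/5 - (-4076 - 1*12492) = 261/5 - (-4076 - 12492) = 261/5 - 1*(-16568) = 261/5 + 16568 = 83101/5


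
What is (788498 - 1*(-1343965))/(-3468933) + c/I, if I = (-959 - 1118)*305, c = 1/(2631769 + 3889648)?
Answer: -2936557823750515456/4776974953944024195 ≈ -0.61473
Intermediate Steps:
c = 1/6521417 ≈ 1.5334e-7
I = -633485 (I = -2077*305 = -633485)
(788498 - 1*(-1343965))/(-3468933) + c/I = (788498 - 1*(-1343965))/(-3468933) + (1/6521417)/(-633485) = (788498 + 1343965)*(-1/3468933) + (1/6521417)*(-1/633485) = 2132463*(-1/3468933) - 1/4131219848245 = -710821/1156311 - 1/4131219848245 = -2936557823750515456/4776974953944024195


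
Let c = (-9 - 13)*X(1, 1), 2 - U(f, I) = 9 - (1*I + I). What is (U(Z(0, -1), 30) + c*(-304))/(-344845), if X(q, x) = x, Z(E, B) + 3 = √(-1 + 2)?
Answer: -6741/344845 ≈ -0.019548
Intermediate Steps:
Z(E, B) = -2 (Z(E, B) = -3 + √(-1 + 2) = -3 + √1 = -3 + 1 = -2)
U(f, I) = -7 + 2*I (U(f, I) = 2 - (9 - (1*I + I)) = 2 - (9 - (I + I)) = 2 - (9 - 2*I) = 2 + (-9 + 2*I) = -7 + 2*I)
c = -22 (c = (-9 - 13)*1 = -22*1 = -22)
(U(Z(0, -1), 30) + c*(-304))/(-344845) = ((-7 + 2*30) - 22*(-304))/(-344845) = ((-7 + 60) + 6688)*(-1/344845) = (53 + 6688)*(-1/344845) = 6741*(-1/344845) = -6741/344845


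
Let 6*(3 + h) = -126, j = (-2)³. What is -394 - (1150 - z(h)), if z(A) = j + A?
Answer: -1576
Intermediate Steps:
j = -8
h = -24 (h = -3 + (⅙)*(-126) = -3 - 21 = -24)
z(A) = -8 + A
-394 - (1150 - z(h)) = -394 - (1150 - (-8 - 24)) = -394 - (1150 - 1*(-32)) = -394 - (1150 + 32) = -394 - 1*1182 = -394 - 1182 = -1576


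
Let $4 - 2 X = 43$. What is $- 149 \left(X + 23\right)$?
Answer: $- \frac{1043}{2} \approx -521.5$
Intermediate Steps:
$X = - \frac{39}{2}$ ($X = 2 - \frac{43}{2} = - \frac{39}{2} \approx -19.5$)
$- 149 \left(X + 23\right) = - 149 \left(- \frac{39}{2} + 23\right) = \left(-149\right) \frac{7}{2} = - \frac{1043}{2}$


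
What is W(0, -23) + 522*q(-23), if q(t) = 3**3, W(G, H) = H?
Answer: 14071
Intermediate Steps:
q(t) = 27
W(0, -23) + 522*q(-23) = -23 + 522*27 = -23 + 14094 = 14071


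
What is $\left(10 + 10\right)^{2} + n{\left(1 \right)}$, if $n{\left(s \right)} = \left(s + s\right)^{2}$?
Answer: $404$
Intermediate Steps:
$n{\left(s \right)} = 4 s^{2}$ ($n{\left(s \right)} = \left(2 s\right)^{2} = 4 s^{2}$)
$\left(10 + 10\right)^{2} + n{\left(1 \right)} = \left(10 + 10\right)^{2} + 4 \cdot 1^{2} = 20^{2} + 4 \cdot 1 = 400 + 4 = 404$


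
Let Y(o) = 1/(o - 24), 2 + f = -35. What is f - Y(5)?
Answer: -702/19 ≈ -36.947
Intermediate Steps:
f = -37 (f = -2 - 35 = -37)
Y(o) = 1/(-24 + o)
f - Y(5) = -37 - 1/(-24 + 5) = -37 - 1/(-19) = -37 - 1*(-1/19) = -37 + 1/19 = -702/19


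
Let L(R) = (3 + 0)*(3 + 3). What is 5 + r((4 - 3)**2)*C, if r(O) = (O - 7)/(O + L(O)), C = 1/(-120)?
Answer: 1901/380 ≈ 5.0026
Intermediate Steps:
L(R) = 18 (L(R) = 3*6 = 18)
C = -1/120 ≈ -0.0083333
r(O) = (-7 + O)/(18 + O) (r(O) = (O - 7)/(O + 18) = (-7 + O)/(18 + O))
5 + r((4 - 3)**2)*C = 5 + ((-7 + (4 - 3)**2)/(18 + (4 - 3)**2))*(-1/120) = 5 + ((-7 + 1**2)/(18 + 1**2))*(-1/120) = 5 + ((-7 + 1)/(18 + 1))*(-1/120) = 5 + (-6/19)*(-1/120) = 5 + ((1/19)*(-6))*(-1/120) = 5 - 6/19*(-1/120) = 5 + 1/380 = 1901/380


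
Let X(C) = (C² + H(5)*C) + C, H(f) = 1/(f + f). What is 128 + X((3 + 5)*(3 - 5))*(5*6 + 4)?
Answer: 41168/5 ≈ 8233.6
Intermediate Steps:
H(f) = 1/(2*f)
X(C) = C² + 11*C/10 (X(C) = (C² + ((½)/5)*C) + C = (C² + ((½)*(⅕))*C) + C = (C² + C/10) + C = C² + 11*C/10)
128 + X((3 + 5)*(3 - 5))*(5*6 + 4) = 128 + (((3 + 5)*(3 - 5))*(11 + 10*((3 + 5)*(3 - 5)))/10)*(5*6 + 4) = 128 + ((8*(-2))*(11 + 10*(8*(-2)))/10)*(30 + 4) = 128 + ((⅒)*(-16)*(11 + 10*(-16)))*34 = 128 + ((⅒)*(-16)*(11 - 160))*34 = 128 + ((⅒)*(-16)*(-149))*34 = 128 + (1192/5)*34 = 128 + 40528/5 = 41168/5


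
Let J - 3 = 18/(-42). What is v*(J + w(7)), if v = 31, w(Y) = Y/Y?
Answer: 775/7 ≈ 110.71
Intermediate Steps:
w(Y) = 1
J = 18/7 (J = 3 + 18/(-42) = 3 + 18*(-1/42) = 3 - 3/7 = 18/7 ≈ 2.5714)
v*(J + w(7)) = 31*(18/7 + 1) = 31*(25/7) = 775/7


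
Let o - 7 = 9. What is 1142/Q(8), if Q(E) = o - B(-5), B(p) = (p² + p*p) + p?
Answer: -1142/29 ≈ -39.379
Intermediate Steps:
o = 16 (o = 7 + 9 = 16)
B(p) = p + 2*p² (B(p) = (p² + p²) + p = 2*p² + p = p + 2*p²)
Q(E) = -29 (Q(E) = 16 - (-5)*(1 + 2*(-5)) = 16 - (-5)*(1 - 10) = 16 - (-5)*(-9) = 16 - 1*45 = 16 - 45 = -29)
1142/Q(8) = 1142/(-29) = -1/29*1142 = -1142/29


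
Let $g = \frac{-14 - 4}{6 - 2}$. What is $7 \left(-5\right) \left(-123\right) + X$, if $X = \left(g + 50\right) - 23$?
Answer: $\frac{8655}{2} \approx 4327.5$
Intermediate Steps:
$g = - \frac{9}{2}$ ($g = - \frac{18}{4} = \left(-18\right) \frac{1}{4} = - \frac{9}{2} \approx -4.5$)
$X = \frac{45}{2}$ ($X = \left(- \frac{9}{2} + 50\right) - 23 = \frac{91}{2} - 23 = \frac{45}{2} \approx 22.5$)
$7 \left(-5\right) \left(-123\right) + X = 7 \left(-5\right) \left(-123\right) + \frac{45}{2} = \left(-35\right) \left(-123\right) + \frac{45}{2} = 4305 + \frac{45}{2} = \frac{8655}{2}$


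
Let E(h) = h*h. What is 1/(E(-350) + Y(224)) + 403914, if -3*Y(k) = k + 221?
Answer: 148258653273/367055 ≈ 4.0391e+5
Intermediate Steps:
Y(k) = -221/3 - k/3 (Y(k) = -(k + 221)/3 = -(221 + k)/3 = -221/3 - k/3)
E(h) = h²
1/(E(-350) + Y(224)) + 403914 = 1/((-350)² + (-221/3 - ⅓*224)) + 403914 = 1/(122500 + (-221/3 - 224/3)) + 403914 = 1/(122500 - 445/3) + 403914 = 1/(367055/3) + 403914 = 3/367055 + 403914 = 148258653273/367055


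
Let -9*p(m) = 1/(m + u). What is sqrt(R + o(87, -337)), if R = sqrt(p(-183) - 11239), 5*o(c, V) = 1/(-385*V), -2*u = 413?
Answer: sqrt(141722253981 + 39340508863425*I*sqrt(61382572433))/303214065 ≈ 7.2806 + 7.2806*I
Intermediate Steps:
u = -413/2 (u = -1/2*413 = -413/2 ≈ -206.50)
p(m) = -1/(9*(-413/2 + m)) (p(m) = -1/(9*(m - 413/2)) = -1/(9*(-413/2 + m)))
o(c, V) = -1/(1925*V) (o(c, V) = 1/(5*((-385*V))) = (-1/(385*V))/5 = -1/(1925*V))
R = I*sqrt(61382572433)/2337 (R = sqrt(-2/(-3717 + 18*(-183)) - 11239) = sqrt(-2/(-3717 - 3294) - 11239) = sqrt(-2/(-7011) - 11239) = sqrt(-2*(-1/7011) - 11239) = sqrt(2/7011 - 11239) = sqrt(-78796627/7011) = I*sqrt(61382572433)/2337 ≈ 106.01*I)
sqrt(R + o(87, -337)) = sqrt(I*sqrt(61382572433)/2337 - 1/1925/(-337)) = sqrt(I*sqrt(61382572433)/2337 - 1/1925*(-1/337)) = sqrt(I*sqrt(61382572433)/2337 + 1/648725) = sqrt(1/648725 + I*sqrt(61382572433)/2337)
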